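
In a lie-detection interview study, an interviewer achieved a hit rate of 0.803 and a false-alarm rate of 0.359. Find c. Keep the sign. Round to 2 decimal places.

c = -0.25

Φ⁻¹(H) = Φ⁻¹(0.803) = 0.852
Φ⁻¹(FA) = Φ⁻¹(0.359) = -0.361
c = −½·[z(H) + z(FA)] = −0.5 × (0.852 + (-0.361)) = -0.2455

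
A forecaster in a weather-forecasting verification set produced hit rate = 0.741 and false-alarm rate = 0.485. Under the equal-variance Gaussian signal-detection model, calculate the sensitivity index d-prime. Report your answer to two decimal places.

d-prime = 0.68

z(0.741) = 0.646, z(0.485) = -0.038
d' = z(H) − z(FA) = 0.646 − (-0.038) = 0.684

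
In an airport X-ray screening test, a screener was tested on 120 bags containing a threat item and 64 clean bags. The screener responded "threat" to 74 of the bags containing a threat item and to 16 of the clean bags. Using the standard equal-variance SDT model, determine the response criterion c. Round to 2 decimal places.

H = 74/120 = 0.6167
FA = 16/64 = 0.2500
z(H) = z(0.6167) = 0.2968
z(FA) = z(0.2500) = -0.6745
c = −½·[z(H) + z(FA)] = −0.5 × (0.2968 + (-0.6745)) = 0.18885
c > 0: the screener has a conservative response bias.

c = 0.19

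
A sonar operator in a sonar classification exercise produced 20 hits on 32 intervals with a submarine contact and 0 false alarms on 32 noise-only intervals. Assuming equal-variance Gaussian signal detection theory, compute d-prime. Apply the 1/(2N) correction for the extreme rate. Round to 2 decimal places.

d-prime = 2.47

The false-alarm rate is 0/32 = 0, so apply the 1/(2N) correction: FA → 1/(2·32) = 0.01562.
z(H) = z(0.62500) = 0.319
z(FA) = z(0.01562) = -2.154
d' = 0.319 − (-2.154) = 2.473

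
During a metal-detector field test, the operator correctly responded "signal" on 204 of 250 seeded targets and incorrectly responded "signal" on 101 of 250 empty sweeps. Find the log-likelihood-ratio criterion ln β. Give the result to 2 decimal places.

H = 204/250 = 0.8160
FA = 101/250 = 0.4040
z(H) = 0.900
z(FA) = -0.243
ln β = −½·[z(H)² − z(FA)²] = −0.5 × (0.810 − 0.059) = -0.3755

ln β = -0.38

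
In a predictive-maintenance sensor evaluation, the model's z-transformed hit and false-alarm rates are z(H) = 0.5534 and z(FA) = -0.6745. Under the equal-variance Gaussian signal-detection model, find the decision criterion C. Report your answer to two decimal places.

c = −½·[z(H) + z(FA)] = −½·(0.5534 + (-0.6745)) = 0.06055
c > 0: the model has a conservative response bias.

C = 0.06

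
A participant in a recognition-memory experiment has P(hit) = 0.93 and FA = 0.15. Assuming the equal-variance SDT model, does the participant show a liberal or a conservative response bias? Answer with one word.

z(H) = 1.476, z(FA) = -1.036
c = −½·(z(H) + z(FA)) = -0.220
c < 0 → liberal criterion (biased toward responding “yes”).

liberal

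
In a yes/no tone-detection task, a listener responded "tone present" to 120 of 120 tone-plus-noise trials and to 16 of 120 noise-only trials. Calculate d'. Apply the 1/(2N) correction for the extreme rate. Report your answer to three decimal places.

The hit rate is 120/120 = 1, so apply the 1/(2N) correction: H → 1 − 1/(2·120) = 0.99583.
z(H) = z(0.99583) = 2.6380
z(FA) = z(0.13333) = -1.1108
d' = 2.6380 − (-1.1108) = 3.7488

d' = 3.749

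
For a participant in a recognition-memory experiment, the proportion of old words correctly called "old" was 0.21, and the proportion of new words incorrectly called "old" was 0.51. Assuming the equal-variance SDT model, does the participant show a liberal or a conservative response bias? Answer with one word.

conservative

z(H) = -0.806, z(FA) = 0.025
c = −½·(z(H) + z(FA)) = 0.3905
c > 0 → conservative criterion (biased toward responding “no”).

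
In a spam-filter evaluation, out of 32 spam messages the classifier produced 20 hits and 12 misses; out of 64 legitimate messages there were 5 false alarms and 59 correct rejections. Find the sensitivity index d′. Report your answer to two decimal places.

H = 20/32 = 0.6250
FA = 5/64 = 0.0781
z(H) = z(0.6250) = 0.3186
z(FA) = z(0.0781) = -1.4180
d' = z(H) − z(FA) = 0.3186 − (-1.4180) = 1.7366

d′ = 1.74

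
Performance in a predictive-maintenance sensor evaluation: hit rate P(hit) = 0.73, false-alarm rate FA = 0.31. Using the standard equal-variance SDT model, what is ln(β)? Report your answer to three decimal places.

z(H) = 0.6128
z(FA) = -0.4959
ln β = −½·[z(H)² − z(FA)²] = −0.5 × (0.3755 − 0.2459) = -0.0648

ln β = -0.065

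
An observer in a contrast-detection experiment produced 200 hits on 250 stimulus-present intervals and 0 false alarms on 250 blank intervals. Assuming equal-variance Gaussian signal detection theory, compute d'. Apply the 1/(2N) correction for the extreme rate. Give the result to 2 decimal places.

The false-alarm rate is 0/250 = 0, so apply the 1/(2N) correction: FA → 1/(2·250) = 0.00200.
z(H) = z(0.80000) = 0.842
z(FA) = z(0.00200) = -2.878
d' = 0.842 − (-2.878) = 3.720

d' = 3.72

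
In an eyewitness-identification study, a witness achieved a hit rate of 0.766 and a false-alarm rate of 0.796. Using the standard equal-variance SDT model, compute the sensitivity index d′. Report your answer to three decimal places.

Φ⁻¹(H) = Φ⁻¹(0.766) = 0.7257
Φ⁻¹(FA) = Φ⁻¹(0.796) = 0.8274
d' = z(H) − z(FA) = 0.7257 − 0.8274 = -0.1017

d′ = -0.102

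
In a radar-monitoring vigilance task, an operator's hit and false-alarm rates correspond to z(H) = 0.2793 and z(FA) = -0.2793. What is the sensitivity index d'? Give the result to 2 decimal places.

d' = 0.56

d' = z(H) − z(FA) = 0.2793 − (-0.2793) = 0.5586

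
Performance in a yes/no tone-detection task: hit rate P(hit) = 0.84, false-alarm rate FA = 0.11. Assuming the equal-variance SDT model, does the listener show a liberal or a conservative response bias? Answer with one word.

conservative

z(H) = 0.994, z(FA) = -1.227
c = −½·(z(H) + z(FA)) = 0.1165
c > 0 → conservative criterion (biased toward responding “no”).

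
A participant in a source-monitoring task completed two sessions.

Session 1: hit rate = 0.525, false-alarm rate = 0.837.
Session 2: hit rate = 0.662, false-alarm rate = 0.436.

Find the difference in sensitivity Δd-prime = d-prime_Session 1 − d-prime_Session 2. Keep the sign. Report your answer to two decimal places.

Session 1: z(0.525) = 0.063, z(0.837) = 0.982, d' = -0.919
Session 2: z(0.662) = 0.418, z(0.436) = -0.161, d' = 0.579
Δd' = d'_Session 1 − d'_Session 2 = -0.919 − 0.579 = -1.498
Session 2 has the higher sensitivity.

Δd-prime = -1.50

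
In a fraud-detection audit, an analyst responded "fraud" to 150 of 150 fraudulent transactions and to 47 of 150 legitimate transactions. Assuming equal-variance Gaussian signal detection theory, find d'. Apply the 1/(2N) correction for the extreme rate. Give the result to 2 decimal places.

The hit rate is 150/150 = 1, so apply the 1/(2N) correction: H → 1 − 1/(2·150) = 0.99667.
z(H) = z(0.99667) = 2.713
z(FA) = z(0.31333) = -0.486
d' = 2.713 − (-0.486) = 3.199

d' = 3.20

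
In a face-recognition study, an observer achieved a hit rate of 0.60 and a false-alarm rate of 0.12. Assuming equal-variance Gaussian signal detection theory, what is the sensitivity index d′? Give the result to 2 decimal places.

z(H) = 0.253
z(FA) = -1.175
d' = z(H) − z(FA) = 0.253 − (-1.175) = 1.428

d′ = 1.43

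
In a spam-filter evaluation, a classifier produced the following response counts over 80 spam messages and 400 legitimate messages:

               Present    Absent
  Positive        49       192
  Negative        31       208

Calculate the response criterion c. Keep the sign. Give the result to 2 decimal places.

c = -0.12

H = 49/80 = 0.6125
FA = 192/400 = 0.4800
z(0.6125) = 0.2858, z(0.4800) = -0.0502
c = −½·[z(H) + z(FA)] = −0.5 × (0.2858 + (-0.0502)) = -0.1178
c < 0: the classifier has a liberal response bias.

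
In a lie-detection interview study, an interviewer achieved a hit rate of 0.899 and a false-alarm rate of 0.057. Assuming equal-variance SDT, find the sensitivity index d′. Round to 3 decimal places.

Φ⁻¹(H) = Φ⁻¹(0.899) = 1.2759
Φ⁻¹(FA) = Φ⁻¹(0.057) = -1.5805
d' = z(H) − z(FA) = 1.2759 − (-1.5805) = 2.8564

d′ = 2.856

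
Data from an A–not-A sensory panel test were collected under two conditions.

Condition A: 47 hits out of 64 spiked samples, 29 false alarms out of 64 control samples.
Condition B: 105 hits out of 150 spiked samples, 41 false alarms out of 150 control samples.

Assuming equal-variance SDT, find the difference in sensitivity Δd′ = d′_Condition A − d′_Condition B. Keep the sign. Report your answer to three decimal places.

Condition A: z(0.7344) = 0.6262, z(0.4531) = -0.1178, d' = 0.7440
Condition B: z(0.7000) = 0.5244, z(0.2733) = -0.6029, d' = 1.1273
Δd' = d'_Condition A − d'_Condition B = 0.7440 − 1.1273 = -0.3833
Condition B has the higher sensitivity.

Δd′ = -0.383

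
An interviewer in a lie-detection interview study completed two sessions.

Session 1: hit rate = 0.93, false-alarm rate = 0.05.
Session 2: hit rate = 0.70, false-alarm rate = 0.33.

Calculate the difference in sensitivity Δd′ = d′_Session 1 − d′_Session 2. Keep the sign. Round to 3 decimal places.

Δd′ = 2.156

Session 1: z(0.93) = 1.4758, z(0.05) = -1.6449, d' = 3.1207
Session 2: z(0.70) = 0.5244, z(0.33) = -0.4399, d' = 0.9643
Δd' = d'_Session 1 − d'_Session 2 = 3.1207 − 0.9643 = 2.1564
Session 1 has the higher sensitivity.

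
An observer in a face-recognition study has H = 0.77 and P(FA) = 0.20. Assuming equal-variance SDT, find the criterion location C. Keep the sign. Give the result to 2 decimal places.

C = 0.05

Φ⁻¹(0.77) = 0.7388, Φ⁻¹(0.20) = -0.8416
c = −½·[z(H) + z(FA)] = −0.5 × (0.7388 + (-0.8416)) = 0.0514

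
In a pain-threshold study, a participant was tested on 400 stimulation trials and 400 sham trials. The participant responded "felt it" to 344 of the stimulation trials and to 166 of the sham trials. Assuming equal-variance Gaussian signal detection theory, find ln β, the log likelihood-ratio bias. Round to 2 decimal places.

H = 344/400 = 0.8600
FA = 166/400 = 0.4150
z(H) = z(0.8600) = 1.080
z(FA) = z(0.4150) = -0.215
ln β = −½·[z(H)² − z(FA)²] = −0.5 × (1.166 − 0.046) = -0.560

ln β = -0.56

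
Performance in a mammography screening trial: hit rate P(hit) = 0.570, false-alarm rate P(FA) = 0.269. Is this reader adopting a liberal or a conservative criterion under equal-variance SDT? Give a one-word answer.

z(H) = 0.176, z(FA) = -0.616
c = −½·(z(H) + z(FA)) = 0.220
c > 0 → conservative criterion (biased toward responding “no”).

conservative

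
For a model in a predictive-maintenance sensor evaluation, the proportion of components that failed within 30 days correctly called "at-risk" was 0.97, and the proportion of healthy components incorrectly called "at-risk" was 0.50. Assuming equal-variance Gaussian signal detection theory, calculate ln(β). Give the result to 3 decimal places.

z(H) = z(0.97) = 1.8808
z(FA) = z(0.50) = 0.0000
ln β = −½·[z(H)² − z(FA)²] = −0.5 × (3.5374 − 0.0000) = -1.7687

ln β = -1.769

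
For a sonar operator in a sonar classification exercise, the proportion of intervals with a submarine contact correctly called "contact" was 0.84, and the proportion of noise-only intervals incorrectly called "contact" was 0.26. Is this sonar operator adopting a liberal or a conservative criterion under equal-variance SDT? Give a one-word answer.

liberal

z(H) = 0.994, z(FA) = -0.643
c = −½·(z(H) + z(FA)) = -0.1755
c < 0 → liberal criterion (biased toward responding “yes”).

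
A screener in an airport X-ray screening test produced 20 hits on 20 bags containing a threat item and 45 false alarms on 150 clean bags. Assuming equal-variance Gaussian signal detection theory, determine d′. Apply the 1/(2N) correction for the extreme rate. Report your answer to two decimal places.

d′ = 2.48

The hit rate is 20/20 = 1, so apply the 1/(2N) correction: H → 1 − 1/(2·20) = 0.97500.
z(H) = z(0.97500) = 1.960
z(FA) = z(0.30000) = -0.524
d' = 1.960 − (-0.524) = 2.484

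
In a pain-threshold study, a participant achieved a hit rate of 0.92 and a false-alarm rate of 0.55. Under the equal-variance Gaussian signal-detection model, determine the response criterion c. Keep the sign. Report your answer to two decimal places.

Φ⁻¹(H) = 1.4051
Φ⁻¹(FA) = 0.1257
c = −½·[z(H) + z(FA)] = −0.5 × (1.4051 + 0.1257) = -0.7654

c = -0.77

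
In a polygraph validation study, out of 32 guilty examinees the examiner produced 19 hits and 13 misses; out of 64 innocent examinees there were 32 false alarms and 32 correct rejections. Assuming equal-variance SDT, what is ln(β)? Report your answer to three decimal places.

H = 19/32 = 0.5938
FA = 32/64 = 0.5000
z(H) = 0.2373
z(FA) = 0.0000
ln β = −½·[z(H)² − z(FA)²] = −0.5 × (0.0563 − 0.0000) = -0.02815

ln β = -0.028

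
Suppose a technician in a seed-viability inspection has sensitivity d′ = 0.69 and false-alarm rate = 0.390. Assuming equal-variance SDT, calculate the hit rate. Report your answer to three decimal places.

z(false-alarm rate) = z(0.390) = -0.2793
z(H) = z(FA) + d' = -0.2793 + 0.69 = 0.4107
hit rate = Φ(0.4107) = 0.6594

hit rate = 0.659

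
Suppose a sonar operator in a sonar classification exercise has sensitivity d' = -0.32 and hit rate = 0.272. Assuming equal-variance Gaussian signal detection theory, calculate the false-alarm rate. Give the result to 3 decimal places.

z(hit rate) = z(0.272) = -0.6068
z(FA) = z(H) − d' = -0.6068 − (-0.32) = -0.2868
false-alarm rate = Φ(-0.2868) = 0.3871

false-alarm rate = 0.387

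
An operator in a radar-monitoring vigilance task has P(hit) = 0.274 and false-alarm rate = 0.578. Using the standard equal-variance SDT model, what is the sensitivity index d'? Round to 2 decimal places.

z(H) = z(0.274) = -0.601
z(FA) = z(0.578) = 0.197
d' = z(H) − z(FA) = -0.601 − 0.197 = -0.798

d' = -0.80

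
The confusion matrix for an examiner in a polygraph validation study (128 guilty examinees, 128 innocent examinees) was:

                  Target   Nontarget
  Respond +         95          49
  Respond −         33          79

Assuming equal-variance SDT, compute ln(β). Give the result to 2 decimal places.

H = 95/128 = 0.7422
FA = 49/128 = 0.3828
z(H) = 0.650
z(FA) = -0.298
ln β = −½·[z(H)² − z(FA)²] = −0.5 × (0.423 − 0.089) = -0.167

ln β = -0.17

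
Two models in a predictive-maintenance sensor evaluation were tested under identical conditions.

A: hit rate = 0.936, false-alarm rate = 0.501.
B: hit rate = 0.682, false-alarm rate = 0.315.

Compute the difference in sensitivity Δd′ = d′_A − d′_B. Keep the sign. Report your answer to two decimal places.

A: z(0.936) = 1.522, z(0.501) = 0.003, d' = 1.519
B: z(0.682) = 0.473, z(0.315) = -0.482, d' = 0.955
Δd' = d'_A − d'_B = 1.519 − 0.955 = 0.564
A has the higher sensitivity.

Δd′ = 0.56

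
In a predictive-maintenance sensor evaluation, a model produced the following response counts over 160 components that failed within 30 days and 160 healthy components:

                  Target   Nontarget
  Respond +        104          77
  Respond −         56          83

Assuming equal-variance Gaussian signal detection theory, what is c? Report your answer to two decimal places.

H = 104/160 = 0.6500
FA = 77/160 = 0.4813
Φ⁻¹(0.6500) = 0.385, Φ⁻¹(0.4813) = -0.047
c = −½·[z(H) + z(FA)] = −0.5 × (0.385 + (-0.047)) = -0.169
c < 0: the model has a liberal response bias.

c = -0.17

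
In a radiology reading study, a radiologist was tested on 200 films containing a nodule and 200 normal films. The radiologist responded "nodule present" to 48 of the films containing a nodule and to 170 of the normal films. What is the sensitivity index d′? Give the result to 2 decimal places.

H = 48/200 = 0.2400
FA = 170/200 = 0.8500
z(H) = -0.7063
z(FA) = 1.0364
d' = z(H) − z(FA) = -0.7063 − 1.0364 = -1.7427

d′ = -1.74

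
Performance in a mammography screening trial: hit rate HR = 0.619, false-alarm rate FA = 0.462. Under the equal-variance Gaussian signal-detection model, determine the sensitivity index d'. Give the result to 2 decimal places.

z(0.619) = 0.303, z(0.462) = -0.095
d' = z(H) − z(FA) = 0.303 − (-0.095) = 0.398

d' = 0.40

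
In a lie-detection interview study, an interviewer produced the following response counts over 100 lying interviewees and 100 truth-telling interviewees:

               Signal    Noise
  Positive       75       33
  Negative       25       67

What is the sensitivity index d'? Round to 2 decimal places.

H = 75/100 = 0.7500
FA = 33/100 = 0.3300
Φ⁻¹(H) = Φ⁻¹(0.7500) = 0.6745
Φ⁻¹(FA) = Φ⁻¹(0.3300) = -0.4399
d' = z(H) − z(FA) = 0.6745 − (-0.4399) = 1.1144

d' = 1.11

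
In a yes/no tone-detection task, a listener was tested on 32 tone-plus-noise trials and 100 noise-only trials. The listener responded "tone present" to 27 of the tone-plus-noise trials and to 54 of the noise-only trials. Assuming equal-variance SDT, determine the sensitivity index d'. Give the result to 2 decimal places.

d' = 0.91

H = 27/32 = 0.8438
FA = 54/100 = 0.5400
z(H) = 1.0102
z(FA) = 0.1004
d' = z(H) − z(FA) = 1.0102 − 0.1004 = 0.9098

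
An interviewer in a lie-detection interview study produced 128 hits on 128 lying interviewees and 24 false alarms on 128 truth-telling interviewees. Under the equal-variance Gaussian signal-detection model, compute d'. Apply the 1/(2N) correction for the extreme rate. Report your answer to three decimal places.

The hit rate is 128/128 = 1, so apply the 1/(2N) correction: H → 1 − 1/(2·128) = 0.99609.
z(H) = z(0.99609) = 2.6597
z(FA) = z(0.18750) = -0.8871
d' = 2.6597 − (-0.8871) = 3.5468

d' = 3.547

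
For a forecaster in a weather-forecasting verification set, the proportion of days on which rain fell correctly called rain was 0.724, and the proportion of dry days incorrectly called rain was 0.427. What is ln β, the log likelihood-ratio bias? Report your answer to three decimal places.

ln β = -0.160

z(H) = 0.5948
z(FA) = -0.1840
ln β = −½·[z(H)² − z(FA)²] = −0.5 × (0.3538 − 0.0339) = -0.15995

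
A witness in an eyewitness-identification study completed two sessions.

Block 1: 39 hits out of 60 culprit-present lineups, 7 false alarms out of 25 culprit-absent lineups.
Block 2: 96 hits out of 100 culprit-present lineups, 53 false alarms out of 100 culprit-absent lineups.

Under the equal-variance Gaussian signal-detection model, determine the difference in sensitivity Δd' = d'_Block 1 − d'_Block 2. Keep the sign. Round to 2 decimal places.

Δd' = -0.71

Block 1: z(0.6500) = 0.385, z(0.2800) = -0.583, d' = 0.968
Block 2: z(0.9600) = 1.751, z(0.5300) = 0.075, d' = 1.676
Δd' = d'_Block 1 − d'_Block 2 = 0.968 − 1.676 = -0.708
Block 2 has the higher sensitivity.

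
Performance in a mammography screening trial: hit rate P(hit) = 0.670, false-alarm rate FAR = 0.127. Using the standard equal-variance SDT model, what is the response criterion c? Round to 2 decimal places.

c = 0.35

Φ⁻¹(H) = Φ⁻¹(0.670) = 0.4399
Φ⁻¹(FA) = Φ⁻¹(0.127) = -1.1407
c = −½·[z(H) + z(FA)] = −0.5 × (0.4399 + (-1.1407)) = 0.3504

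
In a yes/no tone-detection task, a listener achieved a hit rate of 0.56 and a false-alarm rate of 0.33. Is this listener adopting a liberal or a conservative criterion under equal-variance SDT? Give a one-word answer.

z(H) = 0.151, z(FA) = -0.440
c = −½·(z(H) + z(FA)) = 0.1445
c > 0 → conservative criterion (biased toward responding “no”).

conservative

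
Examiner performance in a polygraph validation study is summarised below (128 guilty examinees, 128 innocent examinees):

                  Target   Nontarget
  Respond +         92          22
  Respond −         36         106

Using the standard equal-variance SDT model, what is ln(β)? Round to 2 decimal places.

ln β = 0.28

H = 92/128 = 0.7188
FA = 22/128 = 0.1719
z(H) = z(0.7188) = 0.579
z(FA) = z(0.1719) = -0.947
ln β = −½·[z(H)² − z(FA)²] = −0.5 × (0.335 − 0.897) = 0.281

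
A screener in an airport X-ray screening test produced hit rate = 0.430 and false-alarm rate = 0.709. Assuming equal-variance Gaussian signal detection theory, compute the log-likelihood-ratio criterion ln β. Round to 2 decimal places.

z(H) = z(0.430) = -0.176
z(FA) = z(0.709) = 0.550
ln β = −½·[z(H)² − z(FA)²] = −0.5 × (0.031 − 0.303) = 0.136

ln β = 0.14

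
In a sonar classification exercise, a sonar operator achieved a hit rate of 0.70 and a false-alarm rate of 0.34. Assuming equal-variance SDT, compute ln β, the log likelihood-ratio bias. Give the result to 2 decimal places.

ln β = -0.05

z(H) = z(0.70) = 0.524
z(FA) = z(0.34) = -0.412
ln β = −½·[z(H)² − z(FA)²] = −0.5 × (0.275 − 0.170) = -0.0525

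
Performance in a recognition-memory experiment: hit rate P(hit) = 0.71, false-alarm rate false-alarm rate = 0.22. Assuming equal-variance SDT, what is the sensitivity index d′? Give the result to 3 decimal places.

z(H) = 0.5534
z(FA) = -0.7722
d' = z(H) − z(FA) = 0.5534 − (-0.7722) = 1.3256

d′ = 1.326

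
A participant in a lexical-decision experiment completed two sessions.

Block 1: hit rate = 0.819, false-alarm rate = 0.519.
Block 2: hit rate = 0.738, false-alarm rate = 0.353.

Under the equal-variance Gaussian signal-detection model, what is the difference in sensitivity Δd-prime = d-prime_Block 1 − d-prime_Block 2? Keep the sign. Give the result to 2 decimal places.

Δd-prime = -0.15

Block 1: z(0.819) = 0.912, z(0.519) = 0.048, d' = 0.864
Block 2: z(0.738) = 0.637, z(0.353) = -0.377, d' = 1.014
Δd' = d'_Block 1 − d'_Block 2 = 0.864 − 1.014 = -0.150
Block 2 has the higher sensitivity.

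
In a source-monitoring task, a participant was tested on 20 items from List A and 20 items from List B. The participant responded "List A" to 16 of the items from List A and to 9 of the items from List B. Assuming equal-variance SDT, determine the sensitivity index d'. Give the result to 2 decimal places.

d' = 0.97

H = 16/20 = 0.8000
FA = 9/20 = 0.4500
Φ⁻¹(H) = 0.8416
Φ⁻¹(FA) = -0.1257
d' = z(H) − z(FA) = 0.8416 − (-0.1257) = 0.9673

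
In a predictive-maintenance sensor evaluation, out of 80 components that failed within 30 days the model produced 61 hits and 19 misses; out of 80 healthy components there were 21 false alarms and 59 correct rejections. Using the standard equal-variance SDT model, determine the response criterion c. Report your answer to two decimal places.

H = 61/80 = 0.7625
FA = 21/80 = 0.2625
Φ⁻¹(H) = 0.714
Φ⁻¹(FA) = -0.636
c = −½·[z(H) + z(FA)] = −0.5 × (0.714 + (-0.636)) = -0.039
c < 0: the model has a liberal response bias.

c = -0.04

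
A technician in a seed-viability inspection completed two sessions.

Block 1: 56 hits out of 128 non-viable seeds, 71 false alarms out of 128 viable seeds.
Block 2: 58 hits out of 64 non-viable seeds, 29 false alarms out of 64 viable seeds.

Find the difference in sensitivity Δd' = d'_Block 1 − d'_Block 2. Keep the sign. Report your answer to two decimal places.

Block 1: z(0.4375) = -0.157, z(0.5547) = 0.138, d' = -0.295
Block 2: z(0.9062) = 1.318, z(0.4531) = -0.118, d' = 1.436
Δd' = d'_Block 1 − d'_Block 2 = -0.295 − 1.436 = -1.731
Block 2 has the higher sensitivity.

Δd' = -1.73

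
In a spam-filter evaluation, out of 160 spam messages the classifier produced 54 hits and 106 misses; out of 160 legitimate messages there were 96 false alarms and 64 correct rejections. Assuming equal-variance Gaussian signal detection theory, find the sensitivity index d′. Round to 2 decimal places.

d′ = -0.67

H = 54/160 = 0.3375
FA = 96/160 = 0.6000
z(0.3375) = -0.419, z(0.6000) = 0.253
d' = z(H) − z(FA) = -0.419 − 0.253 = -0.672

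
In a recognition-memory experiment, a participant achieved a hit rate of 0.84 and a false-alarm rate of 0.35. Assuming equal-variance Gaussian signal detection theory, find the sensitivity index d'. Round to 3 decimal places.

z(H) = z(0.84) = 0.9945
z(FA) = z(0.35) = -0.3853
d' = z(H) − z(FA) = 0.9945 − (-0.3853) = 1.3798

d' = 1.380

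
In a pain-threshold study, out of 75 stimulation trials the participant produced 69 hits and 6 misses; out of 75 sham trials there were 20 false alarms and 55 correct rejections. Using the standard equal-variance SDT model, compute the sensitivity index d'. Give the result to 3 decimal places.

d' = 2.028

H = 69/75 = 0.9200
FA = 20/75 = 0.2667
Φ⁻¹(H) = Φ⁻¹(0.9200) = 1.4051
Φ⁻¹(FA) = Φ⁻¹(0.2667) = -0.6228
d' = z(H) − z(FA) = 1.4051 − (-0.6228) = 2.0279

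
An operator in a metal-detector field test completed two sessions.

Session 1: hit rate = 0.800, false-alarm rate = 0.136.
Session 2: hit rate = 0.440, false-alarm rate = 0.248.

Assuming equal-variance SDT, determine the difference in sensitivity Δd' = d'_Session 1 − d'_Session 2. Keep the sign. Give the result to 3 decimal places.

Δd' = 1.410

Session 1: z(0.800) = 0.8416, z(0.136) = -1.0985, d' = 1.9401
Session 2: z(0.440) = -0.1510, z(0.248) = -0.6808, d' = 0.5298
Δd' = d'_Session 1 − d'_Session 2 = 1.9401 − 0.5298 = 1.4103
Session 1 has the higher sensitivity.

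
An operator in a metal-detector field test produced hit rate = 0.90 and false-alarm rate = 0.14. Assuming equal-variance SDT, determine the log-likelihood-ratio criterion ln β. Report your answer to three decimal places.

ln β = -0.238

z(H) = z(0.90) = 1.2816
z(FA) = z(0.14) = -1.0803
ln β = −½·[z(H)² − z(FA)²] = −0.5 × (1.6425 − 1.1670) = -0.23775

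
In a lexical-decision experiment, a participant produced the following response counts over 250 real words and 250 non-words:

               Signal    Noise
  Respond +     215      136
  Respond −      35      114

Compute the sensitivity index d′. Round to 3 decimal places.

d′ = 0.970

H = 215/250 = 0.8600
FA = 136/250 = 0.5440
z(0.8600) = 1.0803, z(0.5440) = 0.1105
d' = z(H) − z(FA) = 1.0803 − 0.1105 = 0.9698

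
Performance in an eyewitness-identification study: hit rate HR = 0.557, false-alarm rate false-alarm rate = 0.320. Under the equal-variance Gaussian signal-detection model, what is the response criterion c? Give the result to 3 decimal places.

c = 0.162

z(0.557) = 0.1434, z(0.320) = -0.4677
c = −½·[z(H) + z(FA)] = −0.5 × (0.1434 + (-0.4677)) = 0.16215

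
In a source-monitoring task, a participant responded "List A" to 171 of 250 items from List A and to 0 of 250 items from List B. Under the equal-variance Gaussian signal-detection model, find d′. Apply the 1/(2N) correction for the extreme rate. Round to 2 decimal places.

d′ = 3.36

The false-alarm rate is 0/250 = 0, so apply the 1/(2N) correction: FA → 1/(2·250) = 0.00200.
z(H) = z(0.68400) = 0.479
z(FA) = z(0.00200) = -2.878
d' = 0.479 − (-2.878) = 3.357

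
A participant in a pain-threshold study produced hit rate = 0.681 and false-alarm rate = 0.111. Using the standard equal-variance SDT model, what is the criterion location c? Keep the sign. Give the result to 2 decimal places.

c = 0.38

z(H) = z(0.681) = 0.470
z(FA) = z(0.111) = -1.221
c = −½·[z(H) + z(FA)] = −0.5 × (0.470 + (-1.221)) = 0.3755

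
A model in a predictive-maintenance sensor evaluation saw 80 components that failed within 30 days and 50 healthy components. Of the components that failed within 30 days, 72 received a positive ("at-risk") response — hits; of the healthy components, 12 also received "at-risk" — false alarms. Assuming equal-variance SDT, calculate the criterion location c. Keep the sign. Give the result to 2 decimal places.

H = 72/80 = 0.9000
FA = 12/50 = 0.2400
z(H) = z(0.9000) = 1.2816
z(FA) = z(0.2400) = -0.7063
c = −½·[z(H) + z(FA)] = −0.5 × (1.2816 + (-0.7063)) = -0.28765

c = -0.29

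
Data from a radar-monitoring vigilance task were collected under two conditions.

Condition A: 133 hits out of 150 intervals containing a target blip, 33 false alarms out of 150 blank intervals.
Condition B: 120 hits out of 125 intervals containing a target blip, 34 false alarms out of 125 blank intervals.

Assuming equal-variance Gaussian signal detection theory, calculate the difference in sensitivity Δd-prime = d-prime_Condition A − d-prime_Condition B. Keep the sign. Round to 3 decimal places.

Δd-prime = -0.376

Condition A: z(0.8867) = 1.2092, z(0.2200) = -0.7722, d' = 1.9814
Condition B: z(0.9600) = 1.7507, z(0.2720) = -0.6068, d' = 2.3575
Δd' = d'_Condition A − d'_Condition B = 1.9814 − 2.3575 = -0.3761
Condition B has the higher sensitivity.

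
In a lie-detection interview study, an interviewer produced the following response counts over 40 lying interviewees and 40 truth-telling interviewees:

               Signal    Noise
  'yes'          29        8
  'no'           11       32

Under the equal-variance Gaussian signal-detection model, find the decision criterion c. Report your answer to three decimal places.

c = 0.122

H = 29/40 = 0.7250
FA = 8/40 = 0.2000
z(H) = z(0.7250) = 0.5978
z(FA) = z(0.2000) = -0.8416
c = −½·[z(H) + z(FA)] = −0.5 × (0.5978 + (-0.8416)) = 0.1219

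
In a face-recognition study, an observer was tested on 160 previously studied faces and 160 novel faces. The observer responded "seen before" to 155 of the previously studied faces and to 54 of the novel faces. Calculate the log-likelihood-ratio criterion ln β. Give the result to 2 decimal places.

ln β = -1.65

H = 155/160 = 0.9688
FA = 54/160 = 0.3375
z(H) = z(0.9688) = 1.863
z(FA) = z(0.3375) = -0.419
ln β = −½·[z(H)² − z(FA)²] = −0.5 × (3.471 − 0.176) = -1.6475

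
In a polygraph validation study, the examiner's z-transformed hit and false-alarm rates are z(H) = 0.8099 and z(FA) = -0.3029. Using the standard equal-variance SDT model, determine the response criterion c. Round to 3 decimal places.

c = −½·[z(H) + z(FA)] = −½·(0.8099 + (-0.3029)) = -0.2535

c = -0.254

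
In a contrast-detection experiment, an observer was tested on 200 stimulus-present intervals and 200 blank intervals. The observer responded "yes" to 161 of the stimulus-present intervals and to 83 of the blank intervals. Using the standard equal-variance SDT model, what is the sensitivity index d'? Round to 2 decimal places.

d' = 1.07

H = 161/200 = 0.8050
FA = 83/200 = 0.4150
z(H) = z(0.8050) = 0.8596
z(FA) = z(0.4150) = -0.2147
d' = z(H) − z(FA) = 0.8596 − (-0.2147) = 1.0743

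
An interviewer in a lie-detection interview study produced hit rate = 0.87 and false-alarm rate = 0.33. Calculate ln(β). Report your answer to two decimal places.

z(H) = z(0.87) = 1.126
z(FA) = z(0.33) = -0.440
ln β = −½·[z(H)² − z(FA)²] = −0.5 × (1.268 − 0.194) = -0.537

ln β = -0.54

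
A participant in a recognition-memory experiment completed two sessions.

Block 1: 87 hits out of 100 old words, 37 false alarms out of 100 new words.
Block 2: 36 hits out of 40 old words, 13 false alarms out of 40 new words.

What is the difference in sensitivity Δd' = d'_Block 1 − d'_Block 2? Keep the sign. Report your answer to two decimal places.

Δd' = -0.28

Block 1: z(0.8700) = 1.126, z(0.3700) = -0.332, d' = 1.458
Block 2: z(0.9000) = 1.282, z(0.3250) = -0.454, d' = 1.736
Δd' = d'_Block 1 − d'_Block 2 = 1.458 − 1.736 = -0.278
Block 2 has the higher sensitivity.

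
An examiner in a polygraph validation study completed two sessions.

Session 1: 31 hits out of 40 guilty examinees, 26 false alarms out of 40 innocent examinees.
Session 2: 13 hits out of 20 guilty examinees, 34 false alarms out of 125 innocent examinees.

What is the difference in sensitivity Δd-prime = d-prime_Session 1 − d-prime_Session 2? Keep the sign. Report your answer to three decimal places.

Δd-prime = -0.622

Session 1: z(0.7750) = 0.7554, z(0.6500) = 0.3853, d' = 0.3701
Session 2: z(0.6500) = 0.3853, z(0.2720) = -0.6068, d' = 0.9921
Δd' = d'_Session 1 − d'_Session 2 = 0.3701 − 0.9921 = -0.6220
Session 2 has the higher sensitivity.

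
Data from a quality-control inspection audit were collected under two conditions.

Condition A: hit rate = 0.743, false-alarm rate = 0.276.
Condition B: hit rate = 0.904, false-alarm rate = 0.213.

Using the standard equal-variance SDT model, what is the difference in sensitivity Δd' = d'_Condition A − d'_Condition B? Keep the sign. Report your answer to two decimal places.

Δd' = -0.85

Condition A: z(0.743) = 0.653, z(0.276) = -0.595, d' = 1.248
Condition B: z(0.904) = 1.305, z(0.213) = -0.796, d' = 2.101
Δd' = d'_Condition A − d'_Condition B = 1.248 − 2.101 = -0.853
Condition B has the higher sensitivity.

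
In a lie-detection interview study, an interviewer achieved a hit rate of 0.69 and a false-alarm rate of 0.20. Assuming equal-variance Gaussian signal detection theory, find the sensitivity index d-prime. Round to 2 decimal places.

z(0.69) = 0.4959, z(0.20) = -0.8416
d' = z(H) − z(FA) = 0.4959 − (-0.8416) = 1.3375

d-prime = 1.34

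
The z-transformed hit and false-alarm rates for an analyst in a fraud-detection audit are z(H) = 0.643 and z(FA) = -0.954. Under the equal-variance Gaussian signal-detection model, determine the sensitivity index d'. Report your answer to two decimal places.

d' = z(H) − z(FA) = 0.643 − (-0.954) = 1.597

d' = 1.60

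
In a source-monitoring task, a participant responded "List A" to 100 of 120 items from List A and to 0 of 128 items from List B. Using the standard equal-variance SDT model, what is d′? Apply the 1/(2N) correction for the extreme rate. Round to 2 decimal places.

The false-alarm rate is 0/128 = 0, so apply the 1/(2N) correction: FA → 1/(2·128) = 0.00391.
z(H) = z(0.83333) = 0.967
z(FA) = z(0.00391) = -2.660
d' = 0.967 − (-2.660) = 3.627

d′ = 3.63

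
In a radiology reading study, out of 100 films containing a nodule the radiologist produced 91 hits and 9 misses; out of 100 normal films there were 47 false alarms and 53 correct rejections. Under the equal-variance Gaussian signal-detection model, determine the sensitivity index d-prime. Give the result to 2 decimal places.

d-prime = 1.42

H = 91/100 = 0.9100
FA = 47/100 = 0.4700
z(H) = z(0.9100) = 1.341
z(FA) = z(0.4700) = -0.075
d' = z(H) − z(FA) = 1.341 − (-0.075) = 1.416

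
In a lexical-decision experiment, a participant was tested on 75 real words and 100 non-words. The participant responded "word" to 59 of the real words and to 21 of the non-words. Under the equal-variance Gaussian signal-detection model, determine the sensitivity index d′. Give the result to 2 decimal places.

H = 59/75 = 0.7867
FA = 21/100 = 0.2100
z(H) = z(0.7867) = 0.795
z(FA) = z(0.2100) = -0.806
d' = z(H) − z(FA) = 0.795 − (-0.806) = 1.601

d′ = 1.60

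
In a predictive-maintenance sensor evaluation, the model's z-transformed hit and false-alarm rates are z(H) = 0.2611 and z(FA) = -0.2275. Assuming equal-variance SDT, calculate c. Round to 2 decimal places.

c = -0.02

c = −½·[z(H) + z(FA)] = −½·(0.2611 + (-0.2275)) = -0.0168
c < 0: the model has a liberal response bias.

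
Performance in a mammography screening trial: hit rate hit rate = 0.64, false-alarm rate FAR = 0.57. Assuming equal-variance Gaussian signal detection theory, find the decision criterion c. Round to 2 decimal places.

z(0.64) = 0.358, z(0.57) = 0.176
c = −½·[z(H) + z(FA)] = −0.5 × (0.358 + 0.176) = -0.267

c = -0.27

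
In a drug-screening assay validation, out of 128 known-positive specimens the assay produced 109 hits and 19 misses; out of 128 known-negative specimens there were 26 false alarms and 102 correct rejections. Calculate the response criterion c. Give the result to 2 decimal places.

H = 109/128 = 0.8516
FA = 26/128 = 0.2031
z(H) = z(0.8516) = 1.0433
z(FA) = z(0.2031) = -0.8306
c = −½·[z(H) + z(FA)] = −0.5 × (1.0433 + (-0.8306)) = -0.10635
c < 0: the assay has a liberal response bias.

c = -0.11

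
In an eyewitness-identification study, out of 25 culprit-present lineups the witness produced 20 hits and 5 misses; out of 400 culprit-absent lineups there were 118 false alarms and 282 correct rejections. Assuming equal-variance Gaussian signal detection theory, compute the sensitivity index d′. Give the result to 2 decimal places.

d′ = 1.38

H = 20/25 = 0.8000
FA = 118/400 = 0.2950
Φ⁻¹(H) = Φ⁻¹(0.8000) = 0.842
Φ⁻¹(FA) = Φ⁻¹(0.2950) = -0.539
d' = z(H) − z(FA) = 0.842 − (-0.539) = 1.381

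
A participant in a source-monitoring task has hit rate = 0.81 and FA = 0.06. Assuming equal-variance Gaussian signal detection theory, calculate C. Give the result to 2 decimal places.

Φ⁻¹(H) = 0.878
Φ⁻¹(FA) = -1.555
c = −½·[z(H) + z(FA)] = −0.5 × (0.878 + (-1.555)) = 0.3385

C = 0.34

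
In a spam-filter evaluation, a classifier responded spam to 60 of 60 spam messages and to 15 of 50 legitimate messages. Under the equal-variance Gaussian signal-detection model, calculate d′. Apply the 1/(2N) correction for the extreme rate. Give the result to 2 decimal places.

The hit rate is 60/60 = 1, so apply the 1/(2N) correction: H → 1 − 1/(2·60) = 0.99167.
z(H) = z(0.99167) = 2.394
z(FA) = z(0.30000) = -0.524
d' = 2.394 − (-0.524) = 2.918

d′ = 2.92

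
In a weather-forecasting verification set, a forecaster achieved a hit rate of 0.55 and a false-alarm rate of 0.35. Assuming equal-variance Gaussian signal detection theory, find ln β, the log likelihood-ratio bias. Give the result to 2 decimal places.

ln β = 0.07

Φ⁻¹(H) = Φ⁻¹(0.55) = 0.126
Φ⁻¹(FA) = Φ⁻¹(0.35) = -0.385
ln β = −½·[z(H)² − z(FA)²] = −0.5 × (0.016 − 0.148) = 0.066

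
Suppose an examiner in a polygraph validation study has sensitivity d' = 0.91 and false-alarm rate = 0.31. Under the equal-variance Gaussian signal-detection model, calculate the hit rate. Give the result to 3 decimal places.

z(false-alarm rate) = z(0.31) = -0.4959
z(H) = z(FA) + d' = -0.4959 + 0.91 = 0.4141
hit rate = Φ(0.4141) = 0.6606

hit rate = 0.661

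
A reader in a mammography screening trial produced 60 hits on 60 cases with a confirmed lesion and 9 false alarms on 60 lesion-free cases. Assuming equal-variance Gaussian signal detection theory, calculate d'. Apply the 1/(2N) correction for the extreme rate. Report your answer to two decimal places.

d' = 3.43

The hit rate is 60/60 = 1, so apply the 1/(2N) correction: H → 1 − 1/(2·60) = 0.99167.
z(H) = z(0.99167) = 2.394
z(FA) = z(0.15000) = -1.036
d' = 2.394 − (-1.036) = 3.430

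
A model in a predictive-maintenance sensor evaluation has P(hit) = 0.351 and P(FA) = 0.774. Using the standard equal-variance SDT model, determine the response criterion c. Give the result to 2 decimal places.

z(H) = z(0.351) = -0.383
z(FA) = z(0.774) = 0.752
c = −½·[z(H) + z(FA)] = −0.5 × (-0.383 + 0.752) = -0.1845

c = -0.18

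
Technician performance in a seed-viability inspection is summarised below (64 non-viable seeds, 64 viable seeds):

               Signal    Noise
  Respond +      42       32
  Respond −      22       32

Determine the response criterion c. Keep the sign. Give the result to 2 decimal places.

c = -0.20

H = 42/64 = 0.6562
FA = 32/64 = 0.5000
z(0.6562) = 0.4021, z(0.5000) = 0.0000
c = −½·[z(H) + z(FA)] = −0.5 × (0.4021 + 0.0000) = -0.20105
c < 0: the technician has a liberal response bias.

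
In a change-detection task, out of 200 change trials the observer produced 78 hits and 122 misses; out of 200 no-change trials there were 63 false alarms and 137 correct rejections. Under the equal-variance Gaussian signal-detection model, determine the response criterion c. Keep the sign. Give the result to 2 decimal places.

c = 0.38

H = 78/200 = 0.3900
FA = 63/200 = 0.3150
z(0.3900) = -0.279, z(0.3150) = -0.482
c = −½·[z(H) + z(FA)] = −0.5 × (-0.279 + (-0.482)) = 0.3805
c > 0: the observer has a conservative response bias.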